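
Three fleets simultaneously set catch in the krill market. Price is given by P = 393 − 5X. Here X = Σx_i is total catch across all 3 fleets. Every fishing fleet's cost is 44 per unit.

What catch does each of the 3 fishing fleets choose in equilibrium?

17.45

A representative fishing fleet's profit is π_i = x_i(393 − 5X) − 44x_i, with X = x_i + Σ_{j≠i} x_j.
First-order condition: 349 − 10x_i − 5Σ_{j≠i} x_j = 0.
Imposing symmetry (x_j = x for all j) turns Σ_{j≠i} x_j into 2x, so 349 = 20x and x = 17.45.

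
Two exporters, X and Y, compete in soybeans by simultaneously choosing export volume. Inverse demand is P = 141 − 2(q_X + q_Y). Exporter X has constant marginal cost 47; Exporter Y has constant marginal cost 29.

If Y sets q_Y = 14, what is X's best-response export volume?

16.5

Exporter X's profit: π = q_X(141 − 2(q_X + q_Y)) − 47q_X.
∂π/∂q_X = 94 − 4q_X − 2q_Y = 0, so q_X = 23.5 − 0.5q_Y.
At q_Y = 14: q_X = 23.5 − 0.5·14 = 16.5.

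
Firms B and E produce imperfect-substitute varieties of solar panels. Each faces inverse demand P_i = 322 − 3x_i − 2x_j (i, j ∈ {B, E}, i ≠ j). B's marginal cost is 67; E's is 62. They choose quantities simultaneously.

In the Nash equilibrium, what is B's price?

161.6875

Firm B's profit: π = x_B(322 − 3x_B − 2x_E) − 67x_B.
∂π/∂x_B = 255 − 6x_B − 2x_E = 0 ⇒ x_B = 42.5 − (1/3)x_E.
Similarly x_E = 130/3 − (1/3)x_B.
Plugging x_E into B's best response: x_B = 42.5 − (1/3)(130/3 − (1/3)x_B) ⇒ (8/9)x_B = 505/18, so x_B = 31.5625.
Then x_E = 130/3 − (1/3)·31.5625 = 32.8125.
P_B = 322 − 3·31.5625 − 2·32.8125 = 161.6875.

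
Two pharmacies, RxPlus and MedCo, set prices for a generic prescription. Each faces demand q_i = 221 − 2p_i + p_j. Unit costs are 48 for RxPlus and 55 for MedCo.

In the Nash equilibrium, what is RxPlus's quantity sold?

RxPlus's profit: π = (p_{RxPlus} − 48)(221 − 2p_{RxPlus} + p_{MedCo}).
∂π/∂p_{RxPlus} = 317 − 4p_{RxPlus} + p_{MedCo} = 0 ⇒ p_{RxPlus} = 79.25 + 0.25p_{MedCo}.
Similarly p_{MedCo} = 82.75 + 0.25p_{RxPlus}.
Substituting the second reaction function into the first: p_{RxPlus} = 79.25 + 0.25(82.75 + 0.25p_{RxPlus}), which gives 0.9375p_{RxPlus} = 99.9375 ⇒ p_{RxPlus} = 106.6.
Then p_{MedCo} = 82.75 + 0.25·106.6 = 109.4.
q_{RxPlus} = 221 − 2·106.6 + 109.4 = 117.2.

117.2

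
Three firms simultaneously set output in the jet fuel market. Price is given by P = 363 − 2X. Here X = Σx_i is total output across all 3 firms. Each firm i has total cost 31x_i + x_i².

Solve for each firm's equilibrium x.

A representative firm's profit is π_i = x_i(363 − 2X) − 31x_i − x_i², with X = x_i + Σ_{j≠i} x_j.
First-order condition: 332 − 6x_i − 2Σ_{j≠i} x_j = 0.
Imposing symmetry (x_j = x for all j) turns Σ_{j≠i} x_j into 2x, so 332 = 10x and x = 33.2.

33.2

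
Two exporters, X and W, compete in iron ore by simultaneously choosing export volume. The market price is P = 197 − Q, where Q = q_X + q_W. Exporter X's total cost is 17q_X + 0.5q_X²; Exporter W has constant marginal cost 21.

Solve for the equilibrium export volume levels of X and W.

36.8, 69.6

Exporter X's profit: π = q_X(197 − (q_X + q_W)) − 17q_X − 0.5q_X².
∂π/∂q_X = 180 − 3q_X − q_W = 0, so q_X = 60 − (1/3)q_W.
For W: ∂π/∂q_W = 176 − 2q_W − q_X = 0 ⇒ q_W = 88 − 0.5q_X.
Solving the two reaction functions simultaneously: (1 − (−1/3)(−0.5))q_X = 60 − (1/3)·88, so (5/6)q_X = 92/3 and q_X = 36.8.
Then q_W = 88 − 0.5·36.8 = 69.6.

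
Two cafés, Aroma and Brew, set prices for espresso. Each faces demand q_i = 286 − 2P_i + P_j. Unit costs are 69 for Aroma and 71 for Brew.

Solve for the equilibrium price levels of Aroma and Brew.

Aroma's profit: π = (P_{Aroma} − 69)(286 − 2P_{Aroma} + P_{Brew}).
∂π/∂P_{Aroma} = 424 − 4P_{Aroma} + P_{Brew} = 0 ⇒ P_{Aroma} = 106 + 0.25P_{Brew}.
Similarly P_{Brew} = 107 + 0.25P_{Aroma}.
Substituting the second reaction function into the first: P_{Aroma} = 106 + 0.25(107 + 0.25P_{Aroma}), which gives 0.9375P_{Aroma} = 132.75 ⇒ P_{Aroma} = 141.6.
Then P_{Brew} = 107 + 0.25·141.6 = 142.4.

141.6, 142.4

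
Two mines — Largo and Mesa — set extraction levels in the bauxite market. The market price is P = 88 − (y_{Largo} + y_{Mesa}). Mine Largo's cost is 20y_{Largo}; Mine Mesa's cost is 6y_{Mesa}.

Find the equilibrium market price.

Mine Largo's profit: π = y_{Largo}(88 − (y_{Largo} + y_{Mesa})) − 20y_{Largo}.
∂π/∂y_{Largo} = 68 − 2y_{Largo} − y_{Mesa} = 0, so y_{Largo} = 34 − 0.5y_{Mesa}.
By the same steps for Mesa: y_{Mesa} = 41 − 0.5y_{Largo}.
Substituting the second reaction function into the first: y_{Largo} = 34 − 0.5(41 − 0.5y_{Largo}), which gives 0.75y_{Largo} = 13.5 ⇒ y_{Largo} = 18.
Then y_{Mesa} = 41 − 0.5·18 = 32.
Equilibrium price: P = 88 − 50 = 38.

38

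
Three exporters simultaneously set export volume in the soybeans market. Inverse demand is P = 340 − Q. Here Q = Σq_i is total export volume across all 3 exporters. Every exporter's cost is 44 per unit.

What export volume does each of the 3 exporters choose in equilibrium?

74

A representative exporter's profit is π_i = q_i(340 − Q) − 44q_i, with Q = q_i + Σ_{j≠i} q_j.
First-order condition: 296 − 2q_i − Σ_{j≠i} q_j = 0.
In a symmetric equilibrium every exporter chooses the same q, so Σ_{j≠i} q_j = 2q. The condition becomes 296 − 4q = 0, giving q = 296/4 = 74.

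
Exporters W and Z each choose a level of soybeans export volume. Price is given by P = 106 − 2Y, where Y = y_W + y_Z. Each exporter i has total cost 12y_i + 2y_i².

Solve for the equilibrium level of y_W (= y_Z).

9.4

Exporter W's profit: π = y_W(106 − 2(y_W + y_Z)) − 12y_W − 2y_W².
∂π/∂y_W = 94 − 8y_W − 2y_Z = 0, so y_W = 11.75 − 0.25y_Z.
The game is symmetric, so in equilibrium y_Z = y_W: the reaction function gives 1.25y_W = 11.75, hence y_W = 9.4.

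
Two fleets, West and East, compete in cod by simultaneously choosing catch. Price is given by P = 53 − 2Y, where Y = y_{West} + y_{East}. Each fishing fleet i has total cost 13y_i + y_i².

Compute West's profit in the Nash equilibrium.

75

Fishing fleet West's profit: π = y_{West}(53 − 2(y_{West} + y_{East})) − 13y_{West} − y_{West}².
∂π/∂y_{West} = 40 − 6y_{West} − 2y_{East} = 0, so y_{West} = 20/3 − (1/3)y_{East}.
By symmetry y_{East} = y_{West}; substituting into the reaction function, (4/3)y_{West} = 20/3 and y_{West} = 5.
Price P = 53 − 2·10 = 33.
West's profit: (33 − 13)·5 − (5)² = 75.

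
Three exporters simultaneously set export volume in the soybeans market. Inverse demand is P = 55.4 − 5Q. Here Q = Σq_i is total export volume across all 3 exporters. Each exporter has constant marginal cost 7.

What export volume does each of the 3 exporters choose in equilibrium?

2.42

A representative exporter's profit is π_i = q_i(55.4 − 5Q) − 7q_i, with Q = q_i + Σ_{j≠i} q_j.
First-order condition: 48.4 − 10q_i − 5Σ_{j≠i} q_j = 0.
Imposing symmetry (q_j = q for all j) turns Σ_{j≠i} q_j into 2q, so 48.4 = 20q and q = 2.42.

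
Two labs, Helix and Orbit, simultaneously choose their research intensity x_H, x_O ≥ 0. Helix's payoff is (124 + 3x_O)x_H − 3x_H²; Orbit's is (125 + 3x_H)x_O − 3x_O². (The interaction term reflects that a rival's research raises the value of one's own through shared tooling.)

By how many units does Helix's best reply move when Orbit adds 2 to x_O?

Expanding Helix's payoff: 124x_H + 3x_Ox_H − 3x_H².
∂π/∂x_H = 124 + 3x_O − 6x_H = 0, so x_H = 62/3 + 0.5x_O.
The reaction-function slope is 0.5, so a 2-unit rise in x_O moves x_H by 0.5 × 2 = 1. Helix's best response rises — the actions are strategic complements.

1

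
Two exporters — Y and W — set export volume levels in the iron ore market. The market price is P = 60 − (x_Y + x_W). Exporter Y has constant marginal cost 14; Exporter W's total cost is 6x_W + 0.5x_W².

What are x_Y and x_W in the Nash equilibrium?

16.8, 12.4

Exporter Y's profit: π = x_Y(60 − (x_Y + x_W)) − 14x_Y.
∂π/∂x_Y = 46 − 2x_Y − x_W = 0, so x_Y = 23 − 0.5x_W.
For W: ∂π/∂x_W = 54 − 3x_W − x_Y = 0 ⇒ x_W = 18 − (1/3)x_Y.
Plugging x_W into Y's best response: x_Y = 23 − 0.5(18 − (1/3)x_Y) ⇒ (5/6)x_Y = 14, so x_Y = 16.8.
Then x_W = 18 − (1/3)·16.8 = 12.4.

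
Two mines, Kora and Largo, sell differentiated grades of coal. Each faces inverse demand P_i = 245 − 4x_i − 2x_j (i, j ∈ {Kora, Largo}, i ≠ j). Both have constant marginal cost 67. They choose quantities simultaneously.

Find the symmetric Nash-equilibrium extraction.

17.8

Mine Kora's profit: π = x_{Kora}(245 − 4x_{Kora} − 2x_{Largo}) − 67x_{Kora}.
∂π/∂x_{Kora} = 178 − 8x_{Kora} − 2x_{Largo} = 0 ⇒ x_{Kora} = 22.25 − 0.25x_{Largo}.
The game is symmetric, so in equilibrium x_{Largo} = x_{Kora}: the reaction function gives 1.25x_{Kora} = 22.25, hence x_{Kora} = 17.8.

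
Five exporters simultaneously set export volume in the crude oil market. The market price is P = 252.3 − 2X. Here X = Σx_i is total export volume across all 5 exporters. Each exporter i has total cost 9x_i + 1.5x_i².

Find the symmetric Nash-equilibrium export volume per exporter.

16.22

A representative exporter's profit is π_i = x_i(252.3 − 2X) − 9x_i − 1.5x_i², with X = x_i + Σ_{j≠i} x_j.
First-order condition: 243.3 − 7x_i − 2Σ_{j≠i} x_j = 0.
Imposing symmetry (x_j = x for all j) turns Σ_{j≠i} x_j into 4x, so 243.3 = 15x and x = 16.22.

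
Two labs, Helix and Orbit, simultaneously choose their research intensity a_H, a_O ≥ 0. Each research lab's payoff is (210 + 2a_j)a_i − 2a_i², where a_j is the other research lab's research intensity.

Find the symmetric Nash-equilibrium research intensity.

Helix's payoff is (210 + 2a_O)a_H − 2a_H².
∂π/∂a_H = 210 + 2a_O − 4a_H = 0, so a_H = 52.5 + 0.5a_O.
The game is symmetric, so in equilibrium a_O = a_H: the reaction function gives 0.5a_H = 52.5, hence a_H = 105.

105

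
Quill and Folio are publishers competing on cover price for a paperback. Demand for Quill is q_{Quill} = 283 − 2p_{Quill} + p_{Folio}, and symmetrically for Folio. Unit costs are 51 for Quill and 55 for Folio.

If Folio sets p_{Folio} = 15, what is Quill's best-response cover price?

100

Quill's profit: π = (p_{Quill} − 51)(283 − 2p_{Quill} + p_{Folio}).
∂π/∂p_{Quill} = 385 − 4p_{Quill} + p_{Folio} = 0 ⇒ p_{Quill} = 96.25 + 0.25p_{Folio}.
At p_{Folio} = 15: p_{Quill} = 96.25 + 0.25·15 = 100.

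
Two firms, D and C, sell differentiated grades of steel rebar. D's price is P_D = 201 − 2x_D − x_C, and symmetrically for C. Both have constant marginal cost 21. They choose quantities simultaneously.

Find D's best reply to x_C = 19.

Firm D's profit: π = x_D(201 − 2x_D − x_C) − 21x_D.
∂π/∂x_D = 180 − 4x_D − x_C = 0 ⇒ x_D = 45 − 0.25x_C.
At x_C = 19: x_D = 45 − 0.25·19 = 40.25.

40.25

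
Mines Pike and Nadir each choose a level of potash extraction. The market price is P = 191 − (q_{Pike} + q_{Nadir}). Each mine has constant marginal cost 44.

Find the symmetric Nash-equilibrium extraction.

Mine Pike's profit: π = q_{Pike}(191 − (q_{Pike} + q_{Nadir})) − 44q_{Pike}.
∂π/∂q_{Pike} = 147 − 2q_{Pike} − q_{Nadir} = 0, so q_{Pike} = 73.5 − 0.5q_{Nadir}.
The game is symmetric, so in equilibrium q_{Nadir} = q_{Pike}: the reaction function gives 1.5q_{Pike} = 73.5, hence q_{Pike} = 49.

49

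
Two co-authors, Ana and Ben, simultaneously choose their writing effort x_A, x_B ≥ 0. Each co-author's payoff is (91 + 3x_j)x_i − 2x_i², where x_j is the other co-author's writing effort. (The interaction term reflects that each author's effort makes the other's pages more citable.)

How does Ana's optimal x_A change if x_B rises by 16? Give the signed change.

12

Ana's payoff is (91 + 3x_B)x_A − 2x_A².
∂π/∂x_A = 91 + 3x_B − 4x_A = 0, so x_A = 22.75 + 0.75x_B.
The reaction-function slope is 0.75, so a 16-unit rise in x_B moves x_A by 0.75 × 16 = 12. Ana's best response rises — the actions are strategic complements.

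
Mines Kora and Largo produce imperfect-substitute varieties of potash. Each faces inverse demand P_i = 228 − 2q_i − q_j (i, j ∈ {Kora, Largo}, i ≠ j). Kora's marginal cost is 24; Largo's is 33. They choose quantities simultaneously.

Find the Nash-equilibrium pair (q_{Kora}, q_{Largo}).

Mine Kora's profit: π = q_{Kora}(228 − 2q_{Kora} − q_{Largo}) − 24q_{Kora}.
∂π/∂q_{Kora} = 204 − 4q_{Kora} − q_{Largo} = 0 ⇒ q_{Kora} = 51 − 0.25q_{Largo}.
Similarly q_{Largo} = 48.75 − 0.25q_{Kora}.
Substituting the second reaction function into the first: q_{Kora} = 51 − 0.25(48.75 − 0.25q_{Kora}), which gives 0.9375q_{Kora} = 38.8125 ⇒ q_{Kora} = 41.4.
Then q_{Largo} = 48.75 − 0.25·41.4 = 38.4.

41.4, 38.4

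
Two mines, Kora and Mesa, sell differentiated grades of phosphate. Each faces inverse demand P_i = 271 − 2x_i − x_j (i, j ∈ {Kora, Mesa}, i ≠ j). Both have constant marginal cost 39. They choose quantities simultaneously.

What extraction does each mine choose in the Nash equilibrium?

Mine Kora's profit: π = x_{Kora}(271 − 2x_{Kora} − x_{Mesa}) − 39x_{Kora}.
∂π/∂x_{Kora} = 232 − 4x_{Kora} − x_{Mesa} = 0 ⇒ x_{Kora} = 58 − 0.25x_{Mesa}.
Setting x_{Kora} = x_{Mesa} in the reaction function: x_{Kora} = 58 − 0.25x_{Kora}, so x_{Kora} = 58 / 1.25 = 46.4.

46.4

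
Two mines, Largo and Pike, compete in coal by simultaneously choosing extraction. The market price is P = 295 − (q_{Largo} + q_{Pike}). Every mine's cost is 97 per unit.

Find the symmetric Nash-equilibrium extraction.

66

Mine Largo's profit: π = q_{Largo}(295 − (q_{Largo} + q_{Pike})) − 97q_{Largo}.
∂π/∂q_{Largo} = 198 − 2q_{Largo} − q_{Pike} = 0, so q_{Largo} = 99 − 0.5q_{Pike}.
Setting q_{Largo} = q_{Pike} in the reaction function: q_{Largo} = 99 − 0.5q_{Largo}, so q_{Largo} = 99 / 1.5 = 66.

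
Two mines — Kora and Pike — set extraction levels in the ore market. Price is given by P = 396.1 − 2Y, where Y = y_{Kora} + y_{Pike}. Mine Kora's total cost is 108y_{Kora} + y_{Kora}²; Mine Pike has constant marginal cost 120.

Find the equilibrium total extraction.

Mine Kora's profit: π = y_{Kora}(396.1 − 2(y_{Kora} + y_{Pike})) − 108y_{Kora} − y_{Kora}².
∂π/∂y_{Kora} = 288.1 − 6y_{Kora} − 2y_{Pike} = 0, so y_{Kora} = 2881/60 − (1/3)y_{Pike}.
For Pike: ∂π/∂y_{Pike} = 276.1 − 4y_{Pike} − 2y_{Kora} = 0 ⇒ y_{Pike} = 69.025 − 0.5y_{Kora}.
Solving the two reaction functions simultaneously: (1 − (−1/3)(−0.5))y_{Kora} = 2881/60 − (1/3)·69.025, so (5/6)y_{Kora} = 3001/120 and y_{Kora} = 30.01.
Then y_{Pike} = 69.025 − 0.5·30.01 = 54.02.
Total extraction: 30.01 + 54.02 = 84.03.

84.03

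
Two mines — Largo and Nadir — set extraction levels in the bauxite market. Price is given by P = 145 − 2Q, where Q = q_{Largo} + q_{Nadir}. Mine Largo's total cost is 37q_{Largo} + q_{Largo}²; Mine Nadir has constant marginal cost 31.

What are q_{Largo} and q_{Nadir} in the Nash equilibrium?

Mine Largo's profit: π = q_{Largo}(145 − 2(q_{Largo} + q_{Nadir})) − 37q_{Largo} − q_{Largo}².
∂π/∂q_{Largo} = 108 − 6q_{Largo} − 2q_{Nadir} = 0, so q_{Largo} = 18 − (1/3)q_{Nadir}.
For Nadir: ∂π/∂q_{Nadir} = 114 − 4q_{Nadir} − 2q_{Largo} = 0 ⇒ q_{Nadir} = 28.5 − 0.5q_{Largo}.
Substituting the second reaction function into the first: q_{Largo} = 18 − (1/3)(28.5 − 0.5q_{Largo}), which gives (5/6)q_{Largo} = 8.5 ⇒ q_{Largo} = 10.2.
Then q_{Nadir} = 28.5 − 0.5·10.2 = 23.4.

10.2, 23.4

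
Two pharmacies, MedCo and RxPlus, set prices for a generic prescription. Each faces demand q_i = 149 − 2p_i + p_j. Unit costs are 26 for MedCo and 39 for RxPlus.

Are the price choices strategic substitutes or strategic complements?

strategic complements

MedCo's profit: π = (p_{MedCo} − 26)(149 − 2p_{MedCo} + p_{RxPlus}).
∂π/∂p_{MedCo} = 201 − 4p_{MedCo} + p_{RxPlus} = 0 ⇒ p_{MedCo} = 50.25 + 0.25p_{RxPlus}.
The best-response slope dp_{MedCo}/dp_{RxPlus} = 0.25 > 0: the reaction function is upward-sloping, so the choices are strategic complements.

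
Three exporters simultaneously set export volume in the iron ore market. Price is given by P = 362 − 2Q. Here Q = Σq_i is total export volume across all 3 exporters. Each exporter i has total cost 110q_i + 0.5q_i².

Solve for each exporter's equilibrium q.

28

A representative exporter's profit is π_i = q_i(362 − 2Q) − 110q_i − 0.5q_i², with Q = q_i + Σ_{j≠i} q_j.
First-order condition: 252 − 5q_i − 2Σ_{j≠i} q_j = 0.
In a symmetric equilibrium every exporter chooses the same q, so Σ_{j≠i} q_j = 2q. The condition becomes 252 − 9q = 0, giving q = 252/9 = 28.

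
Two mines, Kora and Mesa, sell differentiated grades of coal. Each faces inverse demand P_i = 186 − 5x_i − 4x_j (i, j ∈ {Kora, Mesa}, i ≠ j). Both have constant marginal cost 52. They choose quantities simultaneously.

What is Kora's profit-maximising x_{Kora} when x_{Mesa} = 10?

Mine Kora's profit: π = x_{Kora}(186 − 5x_{Kora} − 4x_{Mesa}) − 52x_{Kora}.
∂π/∂x_{Kora} = 134 − 10x_{Kora} − 4x_{Mesa} = 0 ⇒ x_{Kora} = 13.4 − 0.4x_{Mesa}.
At x_{Mesa} = 10: x_{Kora} = 13.4 − 0.4·10 = 9.4.

9.4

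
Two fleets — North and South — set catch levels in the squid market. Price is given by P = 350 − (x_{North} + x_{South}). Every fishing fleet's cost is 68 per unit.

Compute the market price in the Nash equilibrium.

162

Fishing fleet North's profit: π = x_{North}(350 − (x_{North} + x_{South})) − 68x_{North}.
∂π/∂x_{North} = 282 − 2x_{North} − x_{South} = 0, so x_{North} = 141 − 0.5x_{South}.
By symmetry x_{South} = x_{North}; substituting into the reaction function, 1.5x_{North} = 141 and x_{North} = 94.
Equilibrium price: P = 350 − 188 = 162.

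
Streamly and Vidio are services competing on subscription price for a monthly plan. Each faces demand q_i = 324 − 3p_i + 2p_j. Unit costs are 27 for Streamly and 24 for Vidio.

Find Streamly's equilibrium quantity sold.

221.0625

Streamly's profit: π = (p_{Streamly} − 27)(324 − 3p_{Streamly} + 2p_{Vidio}).
∂π/∂p_{Streamly} = 405 − 6p_{Streamly} + 2p_{Vidio} = 0 ⇒ p_{Streamly} = 67.5 + (1/3)p_{Vidio}.
Similarly p_{Vidio} = 66 + (1/3)p_{Streamly}.
Plugging p_{Vidio} into Streamly's best response: p_{Streamly} = 67.5 + (1/3)(66 + (1/3)p_{Streamly}) ⇒ (8/9)p_{Streamly} = 89.5, so p_{Streamly} = 100.6875.
Then p_{Vidio} = 66 + (1/3)·100.6875 = 99.5625.
q_{Streamly} = 324 − 3·100.6875 + 2·99.5625 = 221.0625.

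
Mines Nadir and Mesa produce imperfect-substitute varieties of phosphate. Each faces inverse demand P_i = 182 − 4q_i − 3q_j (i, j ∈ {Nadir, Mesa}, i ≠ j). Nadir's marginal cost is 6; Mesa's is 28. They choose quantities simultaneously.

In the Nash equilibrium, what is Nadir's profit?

1183.36

Mine Nadir's profit: π = q_{Nadir}(182 − 4q_{Nadir} − 3q_{Mesa}) − 6q_{Nadir}.
∂π/∂q_{Nadir} = 176 − 8q_{Nadir} − 3q_{Mesa} = 0 ⇒ q_{Nadir} = 22 − 0.375q_{Mesa}.
Similarly q_{Mesa} = 19.25 − 0.375q_{Nadir}.
Plugging q_{Mesa} into Nadir's best response: q_{Nadir} = 22 − 0.375(19.25 − 0.375q_{Nadir}) ⇒ (55/64)q_{Nadir} = 473/32, so q_{Nadir} = 17.2.
Then q_{Mesa} = 19.25 − 0.375·17.2 = 12.8.
P_{Nadir} = 182 − 4·17.2 − 3·12.8 = 74.8.
Profit = (74.8 − 6)·17.2 = 1183.36.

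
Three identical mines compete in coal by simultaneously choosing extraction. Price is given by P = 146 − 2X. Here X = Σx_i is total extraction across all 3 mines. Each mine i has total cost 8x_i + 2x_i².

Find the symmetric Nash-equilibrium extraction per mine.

11.5

A representative mine's profit is π_i = x_i(146 − 2X) − 8x_i − 2x_i², with X = x_i + Σ_{j≠i} x_j.
First-order condition: 138 − 8x_i − 2Σ_{j≠i} x_j = 0.
Imposing symmetry (x_j = x for all j) turns Σ_{j≠i} x_j into 2x, so 138 = 12x and x = 11.5.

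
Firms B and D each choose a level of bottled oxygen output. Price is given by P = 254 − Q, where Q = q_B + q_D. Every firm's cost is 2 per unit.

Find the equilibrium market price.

86

Firm B's profit: π = q_B(254 − (q_B + q_D)) − 2q_B.
∂π/∂q_B = 252 − 2q_B − q_D = 0, so q_B = 126 − 0.5q_D.
The game is symmetric, so in equilibrium q_D = q_B: the reaction function gives 1.5q_B = 126, hence q_B = 84.
Equilibrium price: P = 254 − 168 = 86.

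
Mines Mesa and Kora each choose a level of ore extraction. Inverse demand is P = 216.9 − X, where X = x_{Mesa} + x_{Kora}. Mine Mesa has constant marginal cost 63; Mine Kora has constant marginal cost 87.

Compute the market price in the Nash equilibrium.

122.3

Mine Mesa's profit: π = x_{Mesa}(216.9 − (x_{Mesa} + x_{Kora})) − 63x_{Mesa}.
∂π/∂x_{Mesa} = 153.9 − 2x_{Mesa} − x_{Kora} = 0, so x_{Mesa} = 76.95 − 0.5x_{Kora}.
By the same steps for Kora: x_{Kora} = 64.95 − 0.5x_{Mesa}.
Plugging x_{Kora} into Mesa's best response: x_{Mesa} = 76.95 − 0.5(64.95 − 0.5x_{Mesa}) ⇒ 0.75x_{Mesa} = 44.475, so x_{Mesa} = 59.3.
Then x_{Kora} = 64.95 − 0.5·59.3 = 35.3.
Equilibrium price: P = 216.9 − 94.6 = 122.3.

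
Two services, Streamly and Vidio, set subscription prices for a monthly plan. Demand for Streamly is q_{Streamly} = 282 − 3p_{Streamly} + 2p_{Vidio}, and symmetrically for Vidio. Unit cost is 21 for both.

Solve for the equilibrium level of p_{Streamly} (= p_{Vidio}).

Streamly's profit: π = (p_{Streamly} − 21)(282 − 3p_{Streamly} + 2p_{Vidio}).
∂π/∂p_{Streamly} = 345 − 6p_{Streamly} + 2p_{Vidio} = 0 ⇒ p_{Streamly} = 57.5 + (1/3)p_{Vidio}.
Setting p_{Streamly} = p_{Vidio} in the reaction function: p_{Streamly} = 57.5 + (1/3)p_{Streamly}, so p_{Streamly} = 57.5 / (2/3) = 86.25.

86.25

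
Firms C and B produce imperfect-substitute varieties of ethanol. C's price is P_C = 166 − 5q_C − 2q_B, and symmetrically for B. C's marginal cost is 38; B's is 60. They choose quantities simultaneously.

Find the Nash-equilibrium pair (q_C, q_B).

Firm C's profit: π = q_C(166 − 5q_C − 2q_B) − 38q_C.
∂π/∂q_C = 128 − 10q_C − 2q_B = 0 ⇒ q_C = 12.8 − 0.2q_B.
Similarly q_B = 10.6 − 0.2q_C.
Solving the two reaction functions simultaneously: (1 − (−0.2)(−0.2))q_C = 12.8 − 0.2·10.6, so 0.96q_C = 10.68 and q_C = 11.125.
Then q_B = 10.6 − 0.2·11.125 = 8.375.

11.125, 8.375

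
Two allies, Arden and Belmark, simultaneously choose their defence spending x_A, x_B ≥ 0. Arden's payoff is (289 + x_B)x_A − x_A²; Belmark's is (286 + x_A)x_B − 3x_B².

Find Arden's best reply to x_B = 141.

215

Expanding Arden's payoff: 289x_A + x_Bx_A − x_A².
∂π/∂x_A = 289 + x_B − 2x_A = 0, so x_A = 144.5 + 0.5x_B.
At x_B = 141: x_A = 144.5 + 0.5·141 = 215.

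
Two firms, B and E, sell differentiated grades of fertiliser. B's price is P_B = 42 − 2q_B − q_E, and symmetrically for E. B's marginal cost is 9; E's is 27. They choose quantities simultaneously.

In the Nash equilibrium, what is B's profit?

Firm B's profit: π = q_B(42 − 2q_B − q_E) − 9q_B.
∂π/∂q_B = 33 − 4q_B − q_E = 0 ⇒ q_B = 8.25 − 0.25q_E.
Similarly q_E = 3.75 − 0.25q_B.
Substituting the second reaction function into the first: q_B = 8.25 − 0.25(3.75 − 0.25q_B), which gives 0.9375q_B = 7.3125 ⇒ q_B = 7.8.
Then q_E = 3.75 − 0.25·7.8 = 1.8.
P_B = 42 − 2·7.8 − 1.8 = 24.6.
Profit = (24.6 − 9)·7.8 = 121.68.

121.68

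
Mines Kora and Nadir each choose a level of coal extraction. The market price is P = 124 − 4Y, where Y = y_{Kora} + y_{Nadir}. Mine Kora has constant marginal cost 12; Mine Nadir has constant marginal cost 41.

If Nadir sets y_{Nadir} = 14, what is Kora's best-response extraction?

7

Mine Kora's profit: π = y_{Kora}(124 − 4(y_{Kora} + y_{Nadir})) − 12y_{Kora}.
∂π/∂y_{Kora} = 112 − 8y_{Kora} − 4y_{Nadir} = 0, so y_{Kora} = 14 − 0.5y_{Nadir}.
At y_{Nadir} = 14: y_{Kora} = 14 − 0.5·14 = 7.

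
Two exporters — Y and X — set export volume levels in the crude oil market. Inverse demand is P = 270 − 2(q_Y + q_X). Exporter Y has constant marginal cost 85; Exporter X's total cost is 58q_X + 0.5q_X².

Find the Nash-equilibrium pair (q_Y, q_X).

Exporter Y's profit: π = q_Y(270 − 2(q_Y + q_X)) − 85q_Y.
∂π/∂q_Y = 185 − 4q_Y − 2q_X = 0, so q_Y = 46.25 − 0.5q_X.
For X: ∂π/∂q_X = 212 − 5q_X − 2q_Y = 0 ⇒ q_X = 42.4 − 0.4q_Y.
Substituting the second reaction function into the first: q_Y = 46.25 − 0.5(42.4 − 0.4q_Y), which gives 0.8q_Y = 25.05 ⇒ q_Y = 31.3125.
Then q_X = 42.4 − 0.4·31.3125 = 29.875.

31.3125, 29.875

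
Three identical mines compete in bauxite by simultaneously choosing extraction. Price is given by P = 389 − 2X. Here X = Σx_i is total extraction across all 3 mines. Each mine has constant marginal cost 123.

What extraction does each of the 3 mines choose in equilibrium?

A representative mine's profit is π_i = x_i(389 − 2X) − 123x_i, with X = x_i + Σ_{j≠i} x_j.
First-order condition: 266 − 4x_i − 2Σ_{j≠i} x_j = 0.
With identical mines, set every x_j = x: then 266 − 4x − 4x = 0, i.e. x = 266/8 = 33.25.

33.25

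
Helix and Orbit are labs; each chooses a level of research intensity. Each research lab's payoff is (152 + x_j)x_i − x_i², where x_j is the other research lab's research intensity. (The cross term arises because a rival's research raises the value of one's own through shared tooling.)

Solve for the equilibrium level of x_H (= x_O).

Helix's payoff is (152 + x_O)x_H − x_H².
∂π/∂x_H = 152 + x_O − 2x_H = 0, so x_H = 76 + 0.5x_O.
The game is symmetric, so in equilibrium x_O = x_H: the reaction function gives 0.5x_H = 76, hence x_H = 152.

152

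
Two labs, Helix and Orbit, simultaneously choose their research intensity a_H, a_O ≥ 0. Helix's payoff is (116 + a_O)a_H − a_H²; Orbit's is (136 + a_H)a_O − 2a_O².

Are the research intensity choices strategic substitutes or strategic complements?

strategic complements

Expanding Helix's payoff: 116a_H + a_Oa_H − a_H².
∂π/∂a_H = 116 + a_O − 2a_H = 0, so a_H = 58 + 0.5a_O.
The best-response slope da_H/da_O = 0.5 > 0: the reaction function is upward-sloping, so the choices are strategic complements.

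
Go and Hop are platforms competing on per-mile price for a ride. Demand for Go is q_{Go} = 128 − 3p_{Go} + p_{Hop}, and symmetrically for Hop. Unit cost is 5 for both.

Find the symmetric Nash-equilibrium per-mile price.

Go's profit: π = (p_{Go} − 5)(128 − 3p_{Go} + p_{Hop}).
∂π/∂p_{Go} = 143 − 6p_{Go} + p_{Hop} = 0 ⇒ p_{Go} = 143/6 + (1/6)p_{Hop}.
By symmetry p_{Hop} = p_{Go}; substituting into the reaction function, (5/6)p_{Go} = 143/6 and p_{Go} = 28.6.

28.6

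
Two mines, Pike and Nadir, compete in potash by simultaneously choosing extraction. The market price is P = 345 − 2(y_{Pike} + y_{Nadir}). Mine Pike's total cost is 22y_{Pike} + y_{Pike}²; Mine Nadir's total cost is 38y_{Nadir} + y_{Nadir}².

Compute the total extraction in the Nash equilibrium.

Mine Pike's profit: π = y_{Pike}(345 − 2(y_{Pike} + y_{Nadir})) − 22y_{Pike} − y_{Pike}².
∂π/∂y_{Pike} = 323 − 6y_{Pike} − 2y_{Nadir} = 0, so y_{Pike} = 323/6 − (1/3)y_{Nadir}.
By the same steps for Nadir: y_{Nadir} = 307/6 − (1/3)y_{Pike}.
Substituting the second reaction function into the first: y_{Pike} = 323/6 − (1/3)(307/6 − (1/3)y_{Pike}), which gives (8/9)y_{Pike} = 331/9 ⇒ y_{Pike} = 41.375.
Then y_{Nadir} = 307/6 − (1/3)·41.375 = 37.375.
Total extraction: 41.375 + 37.375 = 78.75.

78.75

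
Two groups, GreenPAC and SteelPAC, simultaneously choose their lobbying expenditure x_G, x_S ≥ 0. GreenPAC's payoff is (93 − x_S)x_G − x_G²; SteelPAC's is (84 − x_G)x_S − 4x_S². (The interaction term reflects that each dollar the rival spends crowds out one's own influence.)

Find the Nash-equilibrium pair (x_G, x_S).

44, 5

Expanding GreenPAC's payoff: 93x_G − x_Sx_G − x_G².
∂π/∂x_G = 93 − x_S − 2x_G = 0, so x_G = 46.5 − 0.5x_S.
Likewise for SteelPAC: x_S = 10.5 − 0.125x_G.
Solving the two reaction functions simultaneously: (1 − (−0.5)(−0.125))x_G = 46.5 − 0.5·10.5, so 0.9375x_G = 41.25 and x_G = 44.
Then x_S = 10.5 − 0.125·44 = 5.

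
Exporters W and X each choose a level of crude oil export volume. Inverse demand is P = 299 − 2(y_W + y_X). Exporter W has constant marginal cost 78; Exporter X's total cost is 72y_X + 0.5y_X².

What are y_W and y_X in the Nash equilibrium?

40.6875, 29.125

Exporter W's profit: π = y_W(299 − 2(y_W + y_X)) − 78y_W.
∂π/∂y_W = 221 − 4y_W − 2y_X = 0, so y_W = 55.25 − 0.5y_X.
For X: ∂π/∂y_X = 227 − 5y_X − 2y_W = 0 ⇒ y_X = 45.4 − 0.4y_W.
Substituting the second reaction function into the first: y_W = 55.25 − 0.5(45.4 − 0.4y_W), which gives 0.8y_W = 32.55 ⇒ y_W = 40.6875.
Then y_X = 45.4 − 0.4·40.6875 = 29.125.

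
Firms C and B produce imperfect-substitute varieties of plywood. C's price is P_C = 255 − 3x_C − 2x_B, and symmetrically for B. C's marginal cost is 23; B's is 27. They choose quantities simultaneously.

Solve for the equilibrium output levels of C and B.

29.25, 28.25

Firm C's profit: π = x_C(255 − 3x_C − 2x_B) − 23x_C.
∂π/∂x_C = 232 − 6x_C − 2x_B = 0 ⇒ x_C = 116/3 − (1/3)x_B.
Similarly x_B = 38 − (1/3)x_C.
Solving the two reaction functions simultaneously: (1 − (−1/3)(−1/3))x_C = 116/3 − (1/3)·38, so (8/9)x_C = 26 and x_C = 29.25.
Then x_B = 38 − (1/3)·29.25 = 28.25.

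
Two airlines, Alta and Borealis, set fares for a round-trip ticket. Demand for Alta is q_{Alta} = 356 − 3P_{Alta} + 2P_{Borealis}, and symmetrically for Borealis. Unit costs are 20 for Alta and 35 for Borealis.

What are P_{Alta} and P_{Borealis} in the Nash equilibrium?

106.8125, 112.4375

Alta's profit: π = (P_{Alta} − 20)(356 − 3P_{Alta} + 2P_{Borealis}).
∂π/∂P_{Alta} = 416 − 6P_{Alta} + 2P_{Borealis} = 0 ⇒ P_{Alta} = 208/3 + (1/3)P_{Borealis}.
Similarly P_{Borealis} = 461/6 + (1/3)P_{Alta}.
Solving the two reaction functions simultaneously: (1 − (1/3)(1/3))P_{Alta} = 208/3 + (1/3)·(461/6), so (8/9)P_{Alta} = 1709/18 and P_{Alta} = 106.8125.
Then P_{Borealis} = 461/6 + (1/3)·106.8125 = 112.4375.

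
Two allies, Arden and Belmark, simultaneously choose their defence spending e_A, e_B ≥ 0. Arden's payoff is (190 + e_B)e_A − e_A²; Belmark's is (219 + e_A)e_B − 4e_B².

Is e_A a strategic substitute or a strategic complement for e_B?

Expanding Arden's payoff: 190e_A + e_Be_A − e_A².
∂π/∂e_A = 190 + e_B − 2e_A = 0, so e_A = 95 + 0.5e_B.
The best-response slope de_A/de_B = 0.5 > 0: the reaction function is upward-sloping, so the choices are strategic complements.

strategic complements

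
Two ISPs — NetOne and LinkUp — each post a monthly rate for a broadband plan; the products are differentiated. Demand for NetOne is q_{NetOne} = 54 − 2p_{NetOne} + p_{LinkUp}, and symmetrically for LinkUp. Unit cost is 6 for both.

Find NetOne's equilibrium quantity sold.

32

NetOne's profit: π = (p_{NetOne} − 6)(54 − 2p_{NetOne} + p_{LinkUp}).
∂π/∂p_{NetOne} = 66 − 4p_{NetOne} + p_{LinkUp} = 0 ⇒ p_{NetOne} = 16.5 + 0.25p_{LinkUp}.
The game is symmetric, so in equilibrium p_{LinkUp} = p_{NetOne}: the reaction function gives 0.75p_{NetOne} = 16.5, hence p_{NetOne} = 22.
q_{NetOne} = 54 − 2·22 + 22 = 32.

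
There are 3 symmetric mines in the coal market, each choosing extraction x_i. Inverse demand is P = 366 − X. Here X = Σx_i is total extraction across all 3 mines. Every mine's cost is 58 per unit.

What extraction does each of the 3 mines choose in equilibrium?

77

A representative mine's profit is π_i = x_i(366 − X) − 58x_i, with X = x_i + Σ_{j≠i} x_j.
First-order condition: 308 − 2x_i − Σ_{j≠i} x_j = 0.
Imposing symmetry (x_j = x for all j) turns Σ_{j≠i} x_j into 2x, so 308 = 4x and x = 77.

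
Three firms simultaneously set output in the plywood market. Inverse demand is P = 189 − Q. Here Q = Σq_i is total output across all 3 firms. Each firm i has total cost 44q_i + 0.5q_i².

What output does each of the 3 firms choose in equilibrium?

29

A representative firm's profit is π_i = q_i(189 − Q) − 44q_i − 0.5q_i², with Q = q_i + Σ_{j≠i} q_j.
First-order condition: 145 − 3q_i − Σ_{j≠i} q_j = 0.
With identical firms, set every q_j = q: then 145 − 3q − 2q = 0, i.e. q = 145/5 = 29.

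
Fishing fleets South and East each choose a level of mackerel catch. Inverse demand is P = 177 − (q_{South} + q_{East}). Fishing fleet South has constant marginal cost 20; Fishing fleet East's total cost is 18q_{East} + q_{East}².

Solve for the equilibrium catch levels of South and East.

Fishing fleet South's profit: π = q_{South}(177 − (q_{South} + q_{East})) − 20q_{South}.
∂π/∂q_{South} = 157 − 2q_{South} − q_{East} = 0, so q_{South} = 78.5 − 0.5q_{East}.
For East: ∂π/∂q_{East} = 159 − 4q_{East} − q_{South} = 0 ⇒ q_{East} = 39.75 − 0.25q_{South}.
Substituting the second reaction function into the first: q_{South} = 78.5 − 0.5(39.75 − 0.25q_{South}), which gives 0.875q_{South} = 58.625 ⇒ q_{South} = 67.
Then q_{East} = 39.75 − 0.25·67 = 23.

67, 23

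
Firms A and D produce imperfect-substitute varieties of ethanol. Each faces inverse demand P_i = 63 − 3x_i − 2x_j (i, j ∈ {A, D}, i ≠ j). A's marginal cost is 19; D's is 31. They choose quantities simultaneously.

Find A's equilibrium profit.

117.1875

Firm A's profit: π = x_A(63 − 3x_A − 2x_D) − 19x_A.
∂π/∂x_A = 44 − 6x_A − 2x_D = 0 ⇒ x_A = 22/3 − (1/3)x_D.
Similarly x_D = 16/3 − (1/3)x_A.
Solving the two reaction functions simultaneously: (1 − (−1/3)(−1/3))x_A = 22/3 − (1/3)·(16/3), so (8/9)x_A = 50/9 and x_A = 6.25.
Then x_D = 16/3 − (1/3)·6.25 = 3.25.
P_A = 63 − 3·6.25 − 2·3.25 = 37.75.
Profit = (37.75 − 19)·6.25 = 117.1875.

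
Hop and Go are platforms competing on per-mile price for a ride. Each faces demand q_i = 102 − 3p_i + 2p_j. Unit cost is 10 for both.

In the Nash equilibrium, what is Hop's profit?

Hop's profit: π = (p_{Hop} − 10)(102 − 3p_{Hop} + 2p_{Go}).
∂π/∂p_{Hop} = 132 − 6p_{Hop} + 2p_{Go} = 0 ⇒ p_{Hop} = 22 + (1/3)p_{Go}.
By symmetry p_{Go} = p_{Hop}; substituting into the reaction function, (2/3)p_{Hop} = 22 and p_{Hop} = 33.
q_{Hop} = 102 − 3·33 + 2·33 = 69.
Profit = (33 − 10)·69 = 1587.

1587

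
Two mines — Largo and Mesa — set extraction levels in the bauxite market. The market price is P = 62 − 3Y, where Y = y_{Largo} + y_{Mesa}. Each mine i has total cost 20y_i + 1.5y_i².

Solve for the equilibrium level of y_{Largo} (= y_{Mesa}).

3.5

Mine Largo's profit: π = y_{Largo}(62 − 3(y_{Largo} + y_{Mesa})) − 20y_{Largo} − 1.5y_{Largo}².
∂π/∂y_{Largo} = 42 − 9y_{Largo} − 3y_{Mesa} = 0, so y_{Largo} = 14/3 − (1/3)y_{Mesa}.
The game is symmetric, so in equilibrium y_{Mesa} = y_{Largo}: the reaction function gives (4/3)y_{Largo} = 14/3, hence y_{Largo} = 3.5.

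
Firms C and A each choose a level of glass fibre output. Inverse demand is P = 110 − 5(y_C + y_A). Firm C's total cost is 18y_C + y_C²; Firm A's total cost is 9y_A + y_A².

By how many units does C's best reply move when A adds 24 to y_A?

Firm C's profit: π = y_C(110 − 5(y_C + y_A)) − 18y_C − y_C².
∂π/∂y_C = 92 − 12y_C − 5y_A = 0, so y_C = 23/3 − (5/12)y_A.
The reaction-function slope is −5/12, so a 24-unit rise in y_A moves y_C by −5/12 × 24 = −10. C's best response falls — the actions are strategic substitutes.

-10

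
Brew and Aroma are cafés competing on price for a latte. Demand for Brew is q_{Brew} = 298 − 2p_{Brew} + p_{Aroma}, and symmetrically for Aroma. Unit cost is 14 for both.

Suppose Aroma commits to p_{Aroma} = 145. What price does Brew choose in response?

117.75

Brew's profit: π = (p_{Brew} − 14)(298 − 2p_{Brew} + p_{Aroma}).
∂π/∂p_{Brew} = 326 − 4p_{Brew} + p_{Aroma} = 0 ⇒ p_{Brew} = 81.5 + 0.25p_{Aroma}.
At p_{Aroma} = 145: p_{Brew} = 81.5 + 0.25·145 = 117.75.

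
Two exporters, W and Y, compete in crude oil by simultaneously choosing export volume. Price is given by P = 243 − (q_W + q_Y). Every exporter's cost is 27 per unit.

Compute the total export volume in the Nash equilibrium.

Exporter W's profit: π = q_W(243 − (q_W + q_Y)) − 27q_W.
∂π/∂q_W = 216 − 2q_W − q_Y = 0, so q_W = 108 − 0.5q_Y.
The game is symmetric, so in equilibrium q_Y = q_W: the reaction function gives 1.5q_W = 108, hence q_W = 72.
Total export volume: 72 + 72 = 144.

144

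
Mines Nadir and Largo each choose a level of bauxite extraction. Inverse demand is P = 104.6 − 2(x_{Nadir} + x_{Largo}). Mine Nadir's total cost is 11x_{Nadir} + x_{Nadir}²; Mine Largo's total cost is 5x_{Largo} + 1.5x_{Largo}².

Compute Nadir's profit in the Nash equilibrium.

432

Mine Nadir's profit: π = x_{Nadir}(104.6 − 2(x_{Nadir} + x_{Largo})) − 11x_{Nadir} − x_{Nadir}².
∂π/∂x_{Nadir} = 93.6 − 6x_{Nadir} − 2x_{Largo} = 0, so x_{Nadir} = 15.6 − (1/3)x_{Largo}.
For Largo: ∂π/∂x_{Largo} = 99.6 − 7x_{Largo} − 2x_{Nadir} = 0 ⇒ x_{Largo} = 498/35 − (2/7)x_{Nadir}.
Substituting the second reaction function into the first: x_{Nadir} = 15.6 − (1/3)(498/35 − (2/7)x_{Nadir}), which gives (19/21)x_{Nadir} = 76/7 ⇒ x_{Nadir} = 12.
Then x_{Largo} = 498/35 − (2/7)·12 = 10.8.
Price P = 104.6 − 2·22.8 = 59.
Nadir's profit: (59 − 11)·12 − (12)² = 432.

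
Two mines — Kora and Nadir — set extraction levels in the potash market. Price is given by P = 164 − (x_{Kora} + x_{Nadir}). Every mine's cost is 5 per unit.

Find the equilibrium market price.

58

Mine Kora's profit: π = x_{Kora}(164 − (x_{Kora} + x_{Nadir})) − 5x_{Kora}.
∂π/∂x_{Kora} = 159 − 2x_{Kora} − x_{Nadir} = 0, so x_{Kora} = 79.5 − 0.5x_{Nadir}.
The game is symmetric, so in equilibrium x_{Nadir} = x_{Kora}: the reaction function gives 1.5x_{Kora} = 79.5, hence x_{Kora} = 53.
Equilibrium price: P = 164 − 106 = 58.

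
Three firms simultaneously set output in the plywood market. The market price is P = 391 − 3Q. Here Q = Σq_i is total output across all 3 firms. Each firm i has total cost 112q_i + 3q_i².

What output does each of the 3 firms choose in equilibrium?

15.5

A representative firm's profit is π_i = q_i(391 − 3Q) − 112q_i − 3q_i², with Q = q_i + Σ_{j≠i} q_j.
First-order condition: 279 − 12q_i − 3Σ_{j≠i} q_j = 0.
Imposing symmetry (q_j = q for all j) turns Σ_{j≠i} q_j into 2q, so 279 = 18q and q = 15.5.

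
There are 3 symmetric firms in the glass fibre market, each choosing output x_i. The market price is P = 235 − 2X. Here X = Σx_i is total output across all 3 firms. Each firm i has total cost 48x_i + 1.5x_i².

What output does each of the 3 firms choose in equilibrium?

A representative firm's profit is π_i = x_i(235 − 2X) − 48x_i − 1.5x_i², with X = x_i + Σ_{j≠i} x_j.
First-order condition: 187 − 7x_i − 2Σ_{j≠i} x_j = 0.
With identical firms, set every x_j = x: then 187 − 7x − 4x = 0, i.e. x = 187/11 = 17.

17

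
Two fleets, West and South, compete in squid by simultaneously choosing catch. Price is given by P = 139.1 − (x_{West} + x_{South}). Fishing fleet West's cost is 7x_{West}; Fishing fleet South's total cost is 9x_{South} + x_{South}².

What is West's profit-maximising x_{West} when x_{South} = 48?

42.05

Fishing fleet West's profit: π = x_{West}(139.1 − (x_{West} + x_{South})) − 7x_{West}.
∂π/∂x_{West} = 132.1 − 2x_{West} − x_{South} = 0, so x_{West} = 66.05 − 0.5x_{South}.
At x_{South} = 48: x_{West} = 66.05 − 0.5·48 = 42.05.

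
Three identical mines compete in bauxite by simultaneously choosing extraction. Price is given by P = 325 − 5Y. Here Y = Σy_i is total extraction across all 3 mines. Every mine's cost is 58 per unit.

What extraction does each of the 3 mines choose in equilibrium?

13.35

A representative mine's profit is π_i = y_i(325 − 5Y) − 58y_i, with Y = y_i + Σ_{j≠i} y_j.
First-order condition: 267 − 10y_i − 5Σ_{j≠i} y_j = 0.
In a symmetric equilibrium every mine chooses the same y, so Σ_{j≠i} y_j = 2y. The condition becomes 267 − 20y = 0, giving y = 267/20 = 13.35.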